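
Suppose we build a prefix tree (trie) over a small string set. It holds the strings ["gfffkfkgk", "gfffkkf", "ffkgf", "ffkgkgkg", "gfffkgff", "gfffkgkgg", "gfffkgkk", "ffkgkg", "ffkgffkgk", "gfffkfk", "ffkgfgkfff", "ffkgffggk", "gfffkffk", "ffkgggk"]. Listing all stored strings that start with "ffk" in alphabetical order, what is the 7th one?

ffkgkgkg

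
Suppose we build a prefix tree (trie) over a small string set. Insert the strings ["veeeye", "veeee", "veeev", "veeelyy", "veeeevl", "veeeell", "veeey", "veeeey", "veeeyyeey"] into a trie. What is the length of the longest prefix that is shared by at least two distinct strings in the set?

Look for the deepest trie node that still has at least two words in its subtree.
"veeee" and "veeeell" agree on "veeee" (5 characters) before diverging; nothing deeper is shared.
Longest shared-prefix length: 5

5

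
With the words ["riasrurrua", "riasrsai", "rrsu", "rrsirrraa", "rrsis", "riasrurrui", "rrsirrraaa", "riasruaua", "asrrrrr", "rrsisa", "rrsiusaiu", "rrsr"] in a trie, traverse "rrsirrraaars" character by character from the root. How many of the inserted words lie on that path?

2

Check each prefix of "rrsirrraaars" against the stored set — each match is an end-marker on the path.
Prefixes of the query that are stored words: "rrsirrraa", "rrsirrraaa"
Count: 2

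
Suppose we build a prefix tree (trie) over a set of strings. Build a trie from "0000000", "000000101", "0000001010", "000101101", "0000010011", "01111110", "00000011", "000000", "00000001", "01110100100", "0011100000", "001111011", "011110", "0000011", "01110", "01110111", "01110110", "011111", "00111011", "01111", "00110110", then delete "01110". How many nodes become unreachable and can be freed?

0

After clearing the end-marker at "01110", prune upward until reaching a node still needed by another word.
Every node on "01110" is still needed (e.g. by "01110100100"), so nothing is freed.
Nodes removed: 0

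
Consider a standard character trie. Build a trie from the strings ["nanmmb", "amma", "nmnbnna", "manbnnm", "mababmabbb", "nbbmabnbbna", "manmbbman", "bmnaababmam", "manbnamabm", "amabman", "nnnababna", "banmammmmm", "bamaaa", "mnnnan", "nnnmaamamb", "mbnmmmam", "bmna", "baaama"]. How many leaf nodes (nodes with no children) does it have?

17

Leaves are exactly the stored words that no other stored word extends.
Those words: "amabman", "amma", "baaama", "bamaaa", "banmammmmm", "bmnaababmam", "mababmabbb", "manbnamabm", "manbnnm", "manmbbman", "mbnmmmam", "mnnnan", "nanmmb", "nbbmabnbbna", "nmnbnna", "nnnababna", "nnnmaamamb"
Leaf count: 17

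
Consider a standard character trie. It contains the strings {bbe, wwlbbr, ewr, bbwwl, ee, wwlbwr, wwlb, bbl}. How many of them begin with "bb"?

Walk to "bb"; the words in its subtree are exactly those with that prefix.
Matches: "bbe", "bbl", "bbwwl"
Count: 3

3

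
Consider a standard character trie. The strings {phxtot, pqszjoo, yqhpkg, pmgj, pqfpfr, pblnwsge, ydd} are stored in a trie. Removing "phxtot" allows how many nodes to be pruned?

A node on "phxtot"'s path can go only if nothing else ends at it or branches off below it.
The suffix "hxtot" (5 nodes) is used only by "phxtot"; the node for "p" still has the child "q", so pruning stops there.
Nodes removed: 5

5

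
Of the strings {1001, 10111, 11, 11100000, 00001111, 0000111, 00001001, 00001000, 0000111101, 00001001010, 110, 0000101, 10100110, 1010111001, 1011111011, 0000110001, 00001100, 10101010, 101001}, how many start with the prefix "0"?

9

Walk to "0"; the words in its subtree are exactly those with that prefix.
Matches: "00001000", "00001001", "00001001010", "0000101", "00001100", "0000110001", "0000111", "00001111", "0000111101"
Count: 9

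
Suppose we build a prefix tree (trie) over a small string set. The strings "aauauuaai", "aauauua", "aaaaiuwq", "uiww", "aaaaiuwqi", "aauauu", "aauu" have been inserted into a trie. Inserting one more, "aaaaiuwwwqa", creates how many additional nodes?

4

The longest prefix of "aaaaiuwwwqa" already in the trie is "aaaaiuw" (length 7).
Each of the 4 remaining characters creates one node.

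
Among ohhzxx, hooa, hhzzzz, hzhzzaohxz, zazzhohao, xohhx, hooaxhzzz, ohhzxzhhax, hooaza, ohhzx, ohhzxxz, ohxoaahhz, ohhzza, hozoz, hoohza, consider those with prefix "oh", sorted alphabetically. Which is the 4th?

ohhzxzhhax

DFS of the "oh" subtree visits, in order: "ohhzx", "ohhzxx", "ohhzxxz", "ohhzxzhhax", "ohhzza", "ohxoaahhz"
Position 4: ohhzxzhhax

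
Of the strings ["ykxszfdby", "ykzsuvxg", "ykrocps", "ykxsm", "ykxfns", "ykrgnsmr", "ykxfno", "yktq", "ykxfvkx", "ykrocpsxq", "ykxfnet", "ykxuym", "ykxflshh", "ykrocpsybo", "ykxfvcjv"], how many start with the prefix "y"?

15

Walk to "y"; the words in its subtree are exactly those with that prefix.
Matches: "ykrgnsmr", "ykrocps", "ykrocpsxq", "ykrocpsybo", "yktq", "ykxflshh", "ykxfnet", "ykxfno", "ykxfns", "ykxfvcjv", "ykxfvkx", "ykxsm", "ykxszfdby", "ykxuym", "ykzsuvxg"
Count: 15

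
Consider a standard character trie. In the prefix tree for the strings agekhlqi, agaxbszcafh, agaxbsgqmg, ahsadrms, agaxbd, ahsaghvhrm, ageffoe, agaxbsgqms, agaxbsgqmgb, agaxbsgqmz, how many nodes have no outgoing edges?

9

A leaf is a node with no children — equivalently, the end of a word that is not a proper prefix of any other stored word.
Those words: "agaxbd", "agaxbsgqmgb", "agaxbsgqms", "agaxbsgqmz", "agaxbszcafh", "ageffoe", "agekhlqi", "ahsadrms", "ahsaghvhrm"
Leaf count: 9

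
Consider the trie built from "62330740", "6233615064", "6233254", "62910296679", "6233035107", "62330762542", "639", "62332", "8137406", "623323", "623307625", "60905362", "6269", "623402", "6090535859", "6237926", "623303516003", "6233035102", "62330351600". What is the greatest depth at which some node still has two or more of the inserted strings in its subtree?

Equivalently: take the maximum, over all pairs, of their longest common prefix length.
e.g. "62330351600" and "623303516003" share the prefix "62330351600" of length 11; no pair shares a longer one.
Longest shared-prefix length: 11

11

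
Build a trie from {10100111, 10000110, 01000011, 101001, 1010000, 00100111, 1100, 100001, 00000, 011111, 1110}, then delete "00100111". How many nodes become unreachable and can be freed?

6

After clearing the end-marker at "00100111", prune upward until reaching a node still needed by another word.
The suffix "100111" (6 nodes) is used only by "00100111"; the node for "00" still has the child "0", so pruning stops there.
Nodes removed: 6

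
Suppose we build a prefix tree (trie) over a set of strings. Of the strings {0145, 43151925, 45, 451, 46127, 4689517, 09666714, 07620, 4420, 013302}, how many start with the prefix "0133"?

1

Filter for entries beginning with "0133":
Words under "0133": 013302
Count: 1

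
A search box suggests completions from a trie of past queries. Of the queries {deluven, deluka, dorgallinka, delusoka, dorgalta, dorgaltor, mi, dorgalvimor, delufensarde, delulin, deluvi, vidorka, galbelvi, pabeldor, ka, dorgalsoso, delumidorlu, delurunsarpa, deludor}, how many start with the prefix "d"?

14

Traverse to the node for "d", then collect every word in that subtree.
Matches: "deludor", "delufensarde", "deluka", "delulin", "delumidorlu", "delurunsarpa", "delusoka", "deluven", "deluvi", "dorgallinka", "dorgalsoso", "dorgalta", "dorgaltor", "dorgalvimor"
Count: 14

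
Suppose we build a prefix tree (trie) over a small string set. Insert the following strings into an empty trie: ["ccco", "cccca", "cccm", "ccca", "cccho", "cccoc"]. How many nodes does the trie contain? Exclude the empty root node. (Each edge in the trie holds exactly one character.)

Trie structure (* marks end of a word):
(root)
└─ c
   └─ c
      └─ c
         ├─ a *
         ├─ c
         │  └─ a *
         ├─ h
         │  └─ o *
         ├─ m *
         └─ o *
            └─ c *
Counting every labelled node above: 11.

11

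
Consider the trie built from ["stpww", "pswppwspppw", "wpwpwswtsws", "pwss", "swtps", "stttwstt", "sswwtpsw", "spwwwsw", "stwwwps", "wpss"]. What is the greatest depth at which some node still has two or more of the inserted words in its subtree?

2

Equivalently: take the maximum, over all pairs, of their longest common prefix length.
e.g. "stpww" and "stttwstt" share the prefix "st" of length 2; no pair shares a longer one.
Longest shared-prefix length: 2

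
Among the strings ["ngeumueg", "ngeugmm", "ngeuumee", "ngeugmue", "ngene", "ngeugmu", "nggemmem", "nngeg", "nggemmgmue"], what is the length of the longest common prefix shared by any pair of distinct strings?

The deepest shared node is where two words last agree before diverging.
"ngeugmu" and "ngeugmue" agree on "ngeugmu" (7 characters) before diverging; nothing deeper is shared.
Longest shared-prefix length: 7

7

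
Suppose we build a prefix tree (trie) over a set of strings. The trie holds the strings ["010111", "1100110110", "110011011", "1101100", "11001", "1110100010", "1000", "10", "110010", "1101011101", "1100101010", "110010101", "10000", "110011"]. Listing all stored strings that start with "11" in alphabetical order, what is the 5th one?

Filter for "11…" and sort: "11001", "110010", "110010101", "1100101010", "110011", "110011011", "1100110110", "1101011101", "1101100", "1110100010"
Position 5: 110011

110011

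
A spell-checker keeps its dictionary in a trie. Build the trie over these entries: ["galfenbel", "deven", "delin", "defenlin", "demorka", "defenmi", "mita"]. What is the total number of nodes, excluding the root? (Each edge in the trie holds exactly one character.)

Insert word by word; a character creates a node only if that edge doesn't already exist:
  "galfenbel" → 9 new (g, a, l, f, e, n, b, e, l)
  "deven" → 5 new (d, e, v, e, n)
  "delin" → prefix "de" already present; 3 new (l, i, n)
  "defenlin" → prefix "de" already present; 6 new (f, e, n, l, i, n)
  "demorka" → prefix "de" already present; 5 new (m, o, r, k, a)
  "defenmi" → prefix "defen" already present; 2 new (m, i)
  "mita" → 4 new (m, i, t, a)
Total nodes = 9 + 5 + 3 + 6 + 5 + 2 + 4 = 34

34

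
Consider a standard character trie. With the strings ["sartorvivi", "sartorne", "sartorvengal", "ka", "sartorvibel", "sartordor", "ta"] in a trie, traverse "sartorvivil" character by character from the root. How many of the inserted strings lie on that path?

Walk "sartorvivil" from the root; an end-of-word marker is hit whenever a stored word is a prefix of "sartorvivil".
Prefixes of the query that are stored words: "sartorvivi"
Count: 1

1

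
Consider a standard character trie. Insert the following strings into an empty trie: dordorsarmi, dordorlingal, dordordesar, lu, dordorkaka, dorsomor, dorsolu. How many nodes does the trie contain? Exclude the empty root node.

Count nodes per top-level branch (shared prefixes stored once):
  'd'-branch (dordordesar, dordorkaka, dordorlingal, dordorsarmi, dorsolu, dorsomor): 33 nodes
  'l'-branch (lu): 2 nodes
Sum: 35

35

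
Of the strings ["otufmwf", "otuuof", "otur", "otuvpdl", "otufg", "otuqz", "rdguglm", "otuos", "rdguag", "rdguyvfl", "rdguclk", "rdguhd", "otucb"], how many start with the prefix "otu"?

Filter for entries beginning with "otu":
Matches: "otucb", "otufg", "otufmwf", "otuos", "otuqz", "otur", "otuuof", "otuvpdl"
Count: 8

8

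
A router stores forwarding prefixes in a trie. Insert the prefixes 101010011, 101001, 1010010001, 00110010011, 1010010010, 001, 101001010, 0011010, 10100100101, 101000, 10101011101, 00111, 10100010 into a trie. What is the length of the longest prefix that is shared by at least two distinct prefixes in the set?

The deepest shared node is where two words last agree before diverging.
e.g. "1010010010" and "10100100101" share the prefix "1010010010" of length 10; no pair shares a longer one.
Longest shared-prefix length: 10

10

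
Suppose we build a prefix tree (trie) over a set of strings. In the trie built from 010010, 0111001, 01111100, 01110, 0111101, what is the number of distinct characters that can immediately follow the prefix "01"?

2

The children of the "01" node are the distinct next characters among strings starting with "01".
Characters that immediately follow "01" among the stored strings: {0, 1}.
That node has 2 child edges.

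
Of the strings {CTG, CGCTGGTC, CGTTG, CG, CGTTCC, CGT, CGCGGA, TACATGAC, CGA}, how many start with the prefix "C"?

8

Filter for entries beginning with "C":
Words under "C": CG, CGA, CGCGGA, CGCTGGTC, CGT, CGTTCC, CGTTG, CTG
Count: 8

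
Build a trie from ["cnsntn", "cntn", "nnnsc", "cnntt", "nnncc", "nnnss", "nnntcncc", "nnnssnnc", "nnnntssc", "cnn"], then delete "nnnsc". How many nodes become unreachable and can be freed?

Walk "nnnsc" from the leaf back toward the root, removing each node that no remaining word uses.
The suffix "c" (1 node) is used only by "nnnsc"; the node for "nnns" still has the child "s", so pruning stops there.
Nodes removed: 1

1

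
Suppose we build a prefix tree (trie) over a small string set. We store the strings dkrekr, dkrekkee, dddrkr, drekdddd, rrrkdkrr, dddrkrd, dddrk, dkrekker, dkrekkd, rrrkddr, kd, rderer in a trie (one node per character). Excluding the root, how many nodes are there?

For each word, the new-node count is its length minus the longest prefix already in the trie:
  "dkrekr" → 6 new (d, k, r, e, k, r)
  "dkrekkee" → prefix "dkrek" already present; 3 new (k, e, e)
  "dddrkr" → prefix "d" already present; 5 new (d, d, r, k, r)
  "drekdddd" → prefix "d" already present; 7 new (r, e, k, d, d, d, d)
  "rrrkdkrr" → 8 new (r, r, r, k, d, k, r, r)
  "dddrkrd" → prefix "dddrkr" already present; 1 new (d)
  "dddrk" → prefix "dddrk" already present; 0 new (none)
  "dkrekker" → prefix "dkrekke" already present; 1 new (r)
  "dkrekkd" → prefix "dkrekk" already present; 1 new (d)
  "rrrkddr" → prefix "rrrkd" already present; 2 new (d, r)
  "kd" → 2 new (k, d)
  "rderer" → prefix "r" already present; 5 new (d, e, r, e, r)
Total nodes = 6 + 3 + 5 + 7 + 8 + 1 + 0 + 1 + 1 + 2 + 2 + 5 = 41

41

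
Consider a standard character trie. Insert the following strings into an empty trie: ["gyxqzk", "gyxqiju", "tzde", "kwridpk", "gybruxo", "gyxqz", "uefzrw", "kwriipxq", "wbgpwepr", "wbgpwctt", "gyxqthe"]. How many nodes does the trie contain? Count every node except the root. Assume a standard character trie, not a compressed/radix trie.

49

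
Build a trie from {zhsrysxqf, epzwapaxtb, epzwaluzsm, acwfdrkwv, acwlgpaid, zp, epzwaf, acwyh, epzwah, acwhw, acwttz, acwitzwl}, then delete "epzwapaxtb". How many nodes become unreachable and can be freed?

Walk "epzwapaxtb" from the leaf back toward the root, removing each node that no remaining word uses.
The suffix "paxtb" (5 nodes) is used only by "epzwapaxtb"; the node for "epzwa" still has the child "l", so pruning stops there.
Nodes removed: 5

5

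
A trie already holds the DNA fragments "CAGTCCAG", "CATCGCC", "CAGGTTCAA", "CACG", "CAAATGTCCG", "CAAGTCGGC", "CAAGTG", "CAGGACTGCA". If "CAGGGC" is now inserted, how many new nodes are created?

2

Walking "CAGGGC" from the root, the first 4 characters ("CAGG") follow existing edges; "G" is the first miss.
New nodes needed: |"CAGGGC"| − 4 = 6 − 4 = 2.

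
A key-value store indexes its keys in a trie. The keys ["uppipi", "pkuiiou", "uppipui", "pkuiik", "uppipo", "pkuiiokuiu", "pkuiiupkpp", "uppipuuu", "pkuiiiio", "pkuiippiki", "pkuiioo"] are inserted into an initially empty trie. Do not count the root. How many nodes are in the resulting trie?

Trace insertions, counting only characters that open a new branch:
  "uppipi" → 6 new (u, p, p, i, p, i)
  "pkuiiou" → 7 new (p, k, u, i, i, o, u)
  "uppipui" → prefix "uppip" already present; 2 new (u, i)
  "pkuiik" → prefix "pkuii" already present; 1 new (k)
  "uppipo" → prefix "uppip" already present; 1 new (o)
  "pkuiiokuiu" → prefix "pkuiio" already present; 4 new (k, u, i, u)
  "pkuiiupkpp" → prefix "pkuii" already present; 5 new (u, p, k, p, p)
  "uppipuuu" → prefix "uppipu" already present; 2 new (u, u)
  "pkuiiiio" → prefix "pkuii" already present; 3 new (i, i, o)
  "pkuiippiki" → prefix "pkuii" already present; 5 new (p, p, i, k, i)
  "pkuiioo" → prefix "pkuiio" already present; 1 new (o)
Total nodes = 6 + 7 + 2 + 1 + 1 + 4 + 5 + 2 + 3 + 5 + 1 = 37

37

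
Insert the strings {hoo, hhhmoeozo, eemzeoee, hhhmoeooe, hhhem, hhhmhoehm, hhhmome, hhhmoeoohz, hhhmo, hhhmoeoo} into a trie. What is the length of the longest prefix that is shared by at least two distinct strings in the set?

The deepest shared node is where two words last agree before diverging.
"hhhmoeoo" and "hhhmoeooe" agree on "hhhmoeoo" (8 characters) before diverging; nothing deeper is shared.
Longest shared-prefix length: 8

8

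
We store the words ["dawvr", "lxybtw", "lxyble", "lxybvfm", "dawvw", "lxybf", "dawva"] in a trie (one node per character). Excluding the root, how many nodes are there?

Trace insertions, counting only characters that open a new branch:
  "dawvr" → 5 new (d, a, w, v, r)
  "lxybtw" → 6 new (l, x, y, b, t, w)
  "lxyble" → prefix "lxyb" already present; 2 new (l, e)
  "lxybvfm" → prefix "lxyb" already present; 3 new (v, f, m)
  "dawvw" → prefix "dawv" already present; 1 new (w)
  "lxybf" → prefix "lxyb" already present; 1 new (f)
  "dawva" → prefix "dawv" already present; 1 new (a)
Total nodes = 5 + 6 + 2 + 3 + 1 + 1 + 1 = 19

19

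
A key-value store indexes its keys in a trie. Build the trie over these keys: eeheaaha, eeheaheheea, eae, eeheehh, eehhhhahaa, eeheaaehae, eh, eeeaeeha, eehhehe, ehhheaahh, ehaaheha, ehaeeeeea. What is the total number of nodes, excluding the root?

59

Count nodes per top-level branch (shared prefixes stored once):
  'e'-branch (eae, eeeaeeha, eeheaaehae, eeheaaha, eeheaheheea, eeheehh, eehhehe, eehhhhahaa, eh, ehaaheha, ehaeeeeea, ehhheaahh): 59 nodes
Sum: 59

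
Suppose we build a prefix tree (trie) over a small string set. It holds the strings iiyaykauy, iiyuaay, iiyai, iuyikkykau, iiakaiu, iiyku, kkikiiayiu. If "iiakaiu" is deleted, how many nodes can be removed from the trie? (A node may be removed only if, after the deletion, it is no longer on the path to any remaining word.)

5

After clearing the end-marker at "iiakaiu", prune upward until reaching a node still needed by another word.
The suffix "akaiu" (5 nodes) is used only by "iiakaiu"; the node for "ii" still has the child "y", so pruning stops there.
Nodes removed: 5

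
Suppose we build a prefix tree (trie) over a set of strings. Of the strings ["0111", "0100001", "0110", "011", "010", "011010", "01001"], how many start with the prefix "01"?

7

Filter for entries beginning with "01":
Matches: "010", "0100001", "01001", "011", "0110", "011010", "0111"
Count: 7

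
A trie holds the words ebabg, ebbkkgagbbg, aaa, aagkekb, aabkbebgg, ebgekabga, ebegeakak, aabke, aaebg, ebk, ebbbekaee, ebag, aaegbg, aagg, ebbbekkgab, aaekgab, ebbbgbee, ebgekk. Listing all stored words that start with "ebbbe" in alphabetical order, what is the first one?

DFS of the "ebbbe" subtree visits, in order: "ebbbekaee", "ebbbekkgab"
The 1st is ebbbekaee.

ebbbekaee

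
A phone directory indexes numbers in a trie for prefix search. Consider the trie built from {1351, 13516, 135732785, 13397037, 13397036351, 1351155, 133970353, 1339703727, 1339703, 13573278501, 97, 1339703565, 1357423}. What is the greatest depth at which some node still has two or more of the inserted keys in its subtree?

The deepest shared node is where two words last agree before diverging.
"135732785" and "13573278501" agree on "135732785" (9 characters) before diverging; nothing deeper is shared.
Longest shared-prefix length: 9

9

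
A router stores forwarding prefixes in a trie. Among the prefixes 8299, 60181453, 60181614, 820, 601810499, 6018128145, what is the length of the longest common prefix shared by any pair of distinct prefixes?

5

Look for the deepest trie node that still has at least two words in its subtree.
e.g. "601810499" and "6018128145" share the prefix "60181" of length 5; no pair shares a longer one.
Longest shared-prefix length: 5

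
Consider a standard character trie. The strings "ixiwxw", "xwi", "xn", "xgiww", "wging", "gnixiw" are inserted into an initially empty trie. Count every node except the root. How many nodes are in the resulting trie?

25

Insert word by word; a character creates a node only if that edge doesn't already exist:
  "ixiwxw" → 6 new (i, x, i, w, x, w)
  "xwi" → 3 new (x, w, i)
  "xn" → prefix "x" already present; 1 new (n)
  "xgiww" → prefix "x" already present; 4 new (g, i, w, w)
  "wging" → 5 new (w, g, i, n, g)
  "gnixiw" → 6 new (g, n, i, x, i, w)
Total nodes = 6 + 3 + 1 + 4 + 5 + 6 = 25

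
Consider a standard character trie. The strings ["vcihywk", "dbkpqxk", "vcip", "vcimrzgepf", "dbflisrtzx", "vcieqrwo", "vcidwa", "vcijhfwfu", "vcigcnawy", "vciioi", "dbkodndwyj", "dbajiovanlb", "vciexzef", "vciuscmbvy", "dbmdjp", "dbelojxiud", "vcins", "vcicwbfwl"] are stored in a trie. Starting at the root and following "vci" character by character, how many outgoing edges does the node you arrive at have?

11

The children of the "vci" node are the distinct next characters among strings starting with "vci".
Distinct next characters after "vci": c, d, e, g, h, i, j, m, n, p, u.
That node has 11 child edges.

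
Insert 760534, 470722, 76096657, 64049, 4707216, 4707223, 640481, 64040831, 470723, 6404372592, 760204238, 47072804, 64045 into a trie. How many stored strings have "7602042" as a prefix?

1

Traverse to the node for "7602042", then collect every word in that subtree.
Matches: "760204238"
Count: 1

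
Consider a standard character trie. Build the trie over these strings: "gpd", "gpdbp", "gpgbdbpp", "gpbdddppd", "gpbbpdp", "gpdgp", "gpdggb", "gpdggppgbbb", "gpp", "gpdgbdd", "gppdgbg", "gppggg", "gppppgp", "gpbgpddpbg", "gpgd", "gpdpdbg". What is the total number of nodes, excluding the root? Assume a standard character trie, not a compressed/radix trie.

59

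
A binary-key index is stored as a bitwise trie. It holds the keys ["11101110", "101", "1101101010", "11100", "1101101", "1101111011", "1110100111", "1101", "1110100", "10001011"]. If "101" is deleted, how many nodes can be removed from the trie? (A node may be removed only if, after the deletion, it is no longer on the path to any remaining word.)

1

After clearing the end-marker at "101", prune upward until reaching a node still needed by another word.
The suffix "1" (1 node) is used only by "101"; the node for "10" still has the child "0", so pruning stops there.
Nodes removed: 1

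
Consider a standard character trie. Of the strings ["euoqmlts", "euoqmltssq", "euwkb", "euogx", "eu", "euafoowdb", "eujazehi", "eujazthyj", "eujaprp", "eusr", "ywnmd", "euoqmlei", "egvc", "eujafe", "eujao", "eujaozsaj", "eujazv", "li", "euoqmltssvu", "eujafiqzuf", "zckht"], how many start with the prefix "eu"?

Filter for entries beginning with "eu":
Words under "eu": eu, euafoowdb, eujafe, eujafiqzuf, eujao, eujaozsaj, eujaprp, eujazehi, eujazthyj, eujazv, euogx, euoqmlei, euoqmlts, euoqmltssq, euoqmltssvu, eusr, euwkb
Count: 17

17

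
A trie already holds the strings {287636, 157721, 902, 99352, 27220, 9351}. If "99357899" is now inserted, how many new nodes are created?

4

Walking "99357899" from the root, the first 4 characters ("9935") follow existing edges; "7" is the first miss.
New nodes needed: |"99357899"| − 4 = 8 − 4 = 4.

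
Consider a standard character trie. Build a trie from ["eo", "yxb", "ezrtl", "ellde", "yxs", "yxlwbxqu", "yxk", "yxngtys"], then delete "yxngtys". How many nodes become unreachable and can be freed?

A node on "yxngtys"'s path can go only if nothing else ends at it or branches off below it.
The suffix "ngtys" (5 nodes) is used only by "yxngtys"; the node for "yx" still has the child "b", so pruning stops there.
Nodes removed: 5

5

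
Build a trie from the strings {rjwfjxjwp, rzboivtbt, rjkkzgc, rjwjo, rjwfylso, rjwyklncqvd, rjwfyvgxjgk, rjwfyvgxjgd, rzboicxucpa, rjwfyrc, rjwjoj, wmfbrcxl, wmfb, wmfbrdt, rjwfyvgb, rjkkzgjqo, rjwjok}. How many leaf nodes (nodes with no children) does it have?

15

A leaf is a node with no children — equivalently, the end of a word that is not a proper prefix of any other stored word.
Those words: "rjkkzgc", "rjkkzgjqo", "rjwfjxjwp", "rjwfylso", "rjwfyrc", "rjwfyvgb", "rjwfyvgxjgd", "rjwfyvgxjgk", "rjwjoj", "rjwjok", "rjwyklncqvd", "rzboicxucpa", "rzboivtbt", "wmfbrcxl", "wmfbrdt"
Leaf count: 15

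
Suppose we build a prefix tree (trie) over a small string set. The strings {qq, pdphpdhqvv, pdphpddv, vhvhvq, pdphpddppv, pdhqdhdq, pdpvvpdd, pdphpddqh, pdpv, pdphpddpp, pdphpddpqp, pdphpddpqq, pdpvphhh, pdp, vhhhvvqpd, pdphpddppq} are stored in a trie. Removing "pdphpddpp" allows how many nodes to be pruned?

After clearing the end-marker at "pdphpddpp", prune upward until reaching a node still needed by another word.
Every node on "pdphpddpp" is still needed (e.g. by "pdphpddppv"), so nothing is freed.
Nodes removed: 0

0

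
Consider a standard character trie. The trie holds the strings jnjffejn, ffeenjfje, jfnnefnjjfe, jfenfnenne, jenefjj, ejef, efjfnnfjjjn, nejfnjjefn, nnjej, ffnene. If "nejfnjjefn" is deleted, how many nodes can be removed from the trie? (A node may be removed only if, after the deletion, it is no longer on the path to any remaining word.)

9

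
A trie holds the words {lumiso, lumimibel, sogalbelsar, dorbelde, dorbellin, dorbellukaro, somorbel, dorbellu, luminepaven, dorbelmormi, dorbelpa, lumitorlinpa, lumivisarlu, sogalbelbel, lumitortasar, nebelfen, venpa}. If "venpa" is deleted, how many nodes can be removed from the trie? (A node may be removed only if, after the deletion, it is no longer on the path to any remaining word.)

5

Walk "venpa" from the leaf back toward the root, removing each node that no remaining word uses.
No other word shares any prefix with "venpa", so all 5 of its nodes go.
Nodes removed: 5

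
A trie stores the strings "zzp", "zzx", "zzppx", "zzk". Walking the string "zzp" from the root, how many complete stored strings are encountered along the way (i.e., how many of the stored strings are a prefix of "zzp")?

1

Walk "zzp" from the root; an end-of-word marker is hit whenever a stored word is a prefix of "zzp".
Prefixes of the query that are stored words: "zzp"
Count: 1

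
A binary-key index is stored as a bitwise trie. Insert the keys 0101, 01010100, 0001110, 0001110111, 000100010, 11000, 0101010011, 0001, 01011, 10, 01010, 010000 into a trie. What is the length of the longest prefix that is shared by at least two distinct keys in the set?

Look for the deepest trie node that still has at least two words in its subtree.
"01010100" and "0101010011" agree on "01010100" (8 characters) before diverging; nothing deeper is shared.
Longest shared-prefix length: 8

8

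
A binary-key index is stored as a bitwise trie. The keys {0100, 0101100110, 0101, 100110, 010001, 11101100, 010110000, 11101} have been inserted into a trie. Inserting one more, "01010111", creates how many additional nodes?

4

Walking "01010111" from the root, the first 4 characters ("0101") follow existing edges; "0" is the first miss.
New nodes needed: |"01010111"| − 4 = 8 − 4 = 4.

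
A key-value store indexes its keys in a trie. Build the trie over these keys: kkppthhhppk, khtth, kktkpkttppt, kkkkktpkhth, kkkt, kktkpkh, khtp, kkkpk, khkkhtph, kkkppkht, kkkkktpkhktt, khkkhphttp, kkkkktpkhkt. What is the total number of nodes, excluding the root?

Trace insertions, counting only characters that open a new branch:
  "kkppthhhppk" → 11 new (k, k, p, p, t, h, h, h, p, p, k)
  "khtth" → prefix "k" already present; 4 new (h, t, t, h)
  "kktkpkttppt" → prefix "kk" already present; 9 new (t, k, p, k, t, t, p, p, t)
  "kkkkktpkhth" → prefix "kk" already present; 9 new (k, k, k, t, p, k, h, t, h)
  "kkkt" → prefix "kkk" already present; 1 new (t)
  "kktkpkh" → prefix "kktkpk" already present; 1 new (h)
  "khtp" → prefix "kht" already present; 1 new (p)
  "kkkpk" → prefix "kkk" already present; 2 new (p, k)
  "khkkhtph" → prefix "kh" already present; 6 new (k, k, h, t, p, h)
  "kkkppkht" → prefix "kkkp" already present; 4 new (p, k, h, t)
  "kkkkktpkhktt" → prefix "kkkkktpkh" already present; 3 new (k, t, t)
  "khkkhphttp" → prefix "khkkh" already present; 5 new (p, h, t, t, p)
  "kkkkktpkhkt" → prefix "kkkkktpkhkt" already present; 0 new (none)
Total nodes = 11 + 4 + 9 + 9 + 1 + 1 + 1 + 2 + 6 + 4 + 3 + 5 + 0 = 56

56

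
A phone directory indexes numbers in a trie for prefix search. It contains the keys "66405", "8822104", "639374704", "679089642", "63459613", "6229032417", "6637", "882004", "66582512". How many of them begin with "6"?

Walk to "6"; the words in its subtree are exactly those with that prefix.
Matches: "6229032417", "63459613", "639374704", "6637", "66405", "66582512", "679089642"
Count: 7

7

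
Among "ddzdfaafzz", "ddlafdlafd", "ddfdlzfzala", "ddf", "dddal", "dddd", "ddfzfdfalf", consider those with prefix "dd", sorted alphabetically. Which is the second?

dddd

Filter for "dd…" and sort: "dddal", "dddd", "ddf", "ddfdlzfzala", "ddfzfdfalf", "ddlafdlafd", "ddzdfaafzz"
The 2nd is dddd.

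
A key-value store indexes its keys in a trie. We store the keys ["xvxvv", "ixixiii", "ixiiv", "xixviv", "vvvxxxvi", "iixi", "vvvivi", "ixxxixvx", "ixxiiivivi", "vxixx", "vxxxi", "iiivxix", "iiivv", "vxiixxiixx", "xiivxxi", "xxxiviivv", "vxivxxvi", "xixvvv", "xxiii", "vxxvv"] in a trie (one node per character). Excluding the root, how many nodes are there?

91

Insert word by word; a character creates a node only if that edge doesn't already exist:
  "xvxvv" → 5 new (x, v, x, v, v)
  "ixixiii" → 7 new (i, x, i, x, i, i, i)
  "ixiiv" → prefix "ixi" already present; 2 new (i, v)
  "xixviv" → prefix "x" already present; 5 new (i, x, v, i, v)
  "vvvxxxvi" → 8 new (v, v, v, x, x, x, v, i)
  "iixi" → prefix "i" already present; 3 new (i, x, i)
  "vvvivi" → prefix "vvv" already present; 3 new (i, v, i)
  "ixxxixvx" → prefix "ix" already present; 6 new (x, x, i, x, v, x)
  "ixxiiivivi" → prefix "ixx" already present; 7 new (i, i, i, v, i, v, i)
  "vxixx" → prefix "v" already present; 4 new (x, i, x, x)
  "vxxxi" → prefix "vx" already present; 3 new (x, x, i)
  "iiivxix" → prefix "ii" already present; 5 new (i, v, x, i, x)
  "iiivv" → prefix "iiiv" already present; 1 new (v)
  "vxiixxiixx" → prefix "vxi" already present; 7 new (i, x, x, i, i, x, x)
  "xiivxxi" → prefix "xi" already present; 5 new (i, v, x, x, i)
  "xxxiviivv" → prefix "x" already present; 8 new (x, x, i, v, i, i, v, v)
  "vxivxxvi" → prefix "vxi" already present; 5 new (v, x, x, v, i)
  "xixvvv" → prefix "xixv" already present; 2 new (v, v)
  "xxiii" → prefix "xx" already present; 3 new (i, i, i)
  "vxxvv" → prefix "vxx" already present; 2 new (v, v)
Total nodes = 5 + 7 + 2 + 5 + 8 + 3 + 3 + 6 + 7 + 4 + 3 + 5 + 1 + 7 + 5 + 8 + 5 + 2 + 3 + 2 = 91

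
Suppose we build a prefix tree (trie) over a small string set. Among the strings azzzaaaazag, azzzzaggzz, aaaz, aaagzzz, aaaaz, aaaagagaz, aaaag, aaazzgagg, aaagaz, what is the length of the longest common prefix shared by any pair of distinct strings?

5

The deepest shared node is where two words last agree before diverging.
"aaaag" and "aaaagagaz" agree on "aaaag" (5 characters) before diverging; nothing deeper is shared.
Longest shared-prefix length: 5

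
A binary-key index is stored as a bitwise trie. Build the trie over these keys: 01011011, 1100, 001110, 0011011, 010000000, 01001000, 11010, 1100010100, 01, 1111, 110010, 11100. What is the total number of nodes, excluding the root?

Count nodes per top-level branch (shared prefixes stored once):
  '0'-branch (0011011, 001110, 01, 010000000, 01001000, 01011011): 26 nodes
  '1'-branch (1100, 1100010100, 110010, 11010, 11100, 1111): 18 nodes
Sum: 44

44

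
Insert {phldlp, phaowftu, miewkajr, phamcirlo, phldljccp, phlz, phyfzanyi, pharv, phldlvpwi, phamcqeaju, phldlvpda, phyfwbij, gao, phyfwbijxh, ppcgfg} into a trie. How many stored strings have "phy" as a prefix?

Traverse to the node for "phy", then collect every word in that subtree.
Matches: "phyfwbij", "phyfwbijxh", "phyfzanyi"
Count: 3

3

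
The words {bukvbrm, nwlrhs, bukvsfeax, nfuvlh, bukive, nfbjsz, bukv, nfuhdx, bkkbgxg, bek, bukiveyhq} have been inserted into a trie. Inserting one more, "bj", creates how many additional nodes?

1

"b" is already a path in the trie; the remaining "j" must be added.
So 2 − 1 = 1 new nodes.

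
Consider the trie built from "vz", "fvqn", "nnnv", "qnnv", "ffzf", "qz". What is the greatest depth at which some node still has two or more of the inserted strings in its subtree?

Equivalently: take the maximum, over all pairs, of their longest common prefix length.
e.g. "ffzf" and "fvqn" share the prefix "f" of length 1; no pair shares a longer one.
Longest shared-prefix length: 1

1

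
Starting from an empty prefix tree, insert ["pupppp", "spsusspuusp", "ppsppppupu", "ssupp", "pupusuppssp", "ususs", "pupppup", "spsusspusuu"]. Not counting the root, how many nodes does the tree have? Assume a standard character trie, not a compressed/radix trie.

48

For each word, the new-node count is its length minus the longest prefix already in the trie:
  "pupppp" → 6 new (p, u, p, p, p, p)
  "spsusspuusp" → 11 new (s, p, s, u, s, s, p, u, u, s, p)
  "ppsppppupu" → prefix "p" already present; 9 new (p, s, p, p, p, p, u, p, u)
  "ssupp" → prefix "s" already present; 4 new (s, u, p, p)
  "pupusuppssp" → prefix "pup" already present; 8 new (u, s, u, p, p, s, s, p)
  "ususs" → 5 new (u, s, u, s, s)
  "pupppup" → prefix "puppp" already present; 2 new (u, p)
  "spsusspusuu" → prefix "spsusspu" already present; 3 new (s, u, u)
Total nodes = 6 + 11 + 9 + 4 + 8 + 5 + 2 + 3 = 48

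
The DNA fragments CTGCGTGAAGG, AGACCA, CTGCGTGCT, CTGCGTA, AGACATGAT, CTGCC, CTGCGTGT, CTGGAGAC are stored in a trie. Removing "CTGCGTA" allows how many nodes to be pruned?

1

Walk "CTGCGTA" from the leaf back toward the root, removing each node that no remaining word uses.
The suffix "A" (1 node) is used only by "CTGCGTA"; the node for "CTGCGT" still has the child "G", so pruning stops there.
Nodes removed: 1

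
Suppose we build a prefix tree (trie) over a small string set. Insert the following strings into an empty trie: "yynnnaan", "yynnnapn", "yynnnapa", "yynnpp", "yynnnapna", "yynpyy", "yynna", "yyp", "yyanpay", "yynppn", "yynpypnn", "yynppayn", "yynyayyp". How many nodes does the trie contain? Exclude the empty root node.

Insert word by word; a character creates a node only if that edge doesn't already exist:
  "yynnnaan" → 8 new (y, y, n, n, n, a, a, n)
  "yynnnapn" → prefix "yynnna" already present; 2 new (p, n)
  "yynnnapa" → prefix "yynnnap" already present; 1 new (a)
  "yynnpp" → prefix "yynn" already present; 2 new (p, p)
  "yynnnapna" → prefix "yynnnapn" already present; 1 new (a)
  "yynpyy" → prefix "yyn" already present; 3 new (p, y, y)
  "yynna" → prefix "yynn" already present; 1 new (a)
  "yyp" → prefix "yy" already present; 1 new (p)
  "yyanpay" → prefix "yy" already present; 5 new (a, n, p, a, y)
  "yynppn" → prefix "yynp" already present; 2 new (p, n)
  "yynpypnn" → prefix "yynpy" already present; 3 new (p, n, n)
  "yynppayn" → prefix "yynpp" already present; 3 new (a, y, n)
  "yynyayyp" → prefix "yyn" already present; 5 new (y, a, y, y, p)
Total nodes = 8 + 2 + 1 + 2 + 1 + 3 + 1 + 1 + 5 + 2 + 3 + 3 + 5 = 37

37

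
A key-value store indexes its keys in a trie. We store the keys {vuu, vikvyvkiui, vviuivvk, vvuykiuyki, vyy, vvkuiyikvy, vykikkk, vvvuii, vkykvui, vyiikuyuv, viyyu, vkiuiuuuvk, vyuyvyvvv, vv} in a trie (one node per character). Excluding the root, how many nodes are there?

For each word, the new-node count is its length minus the longest prefix already in the trie:
  "vuu" → 3 new (v, u, u)
  "vikvyvkiui" → prefix "v" already present; 9 new (i, k, v, y, v, k, i, u, i)
  "vviuivvk" → prefix "v" already present; 7 new (v, i, u, i, v, v, k)
  "vvuykiuyki" → prefix "vv" already present; 8 new (u, y, k, i, u, y, k, i)
  "vyy" → prefix "v" already present; 2 new (y, y)
  "vvkuiyikvy" → prefix "vv" already present; 8 new (k, u, i, y, i, k, v, y)
  "vykikkk" → prefix "vy" already present; 5 new (k, i, k, k, k)
  "vvvuii" → prefix "vv" already present; 4 new (v, u, i, i)
  "vkykvui" → prefix "v" already present; 6 new (k, y, k, v, u, i)
  "vyiikuyuv" → prefix "vy" already present; 7 new (i, i, k, u, y, u, v)
  "viyyu" → prefix "vi" already present; 3 new (y, y, u)
  "vkiuiuuuvk" → prefix "vk" already present; 8 new (i, u, i, u, u, u, v, k)
  "vyuyvyvvv" → prefix "vy" already present; 7 new (u, y, v, y, v, v, v)
  "vv" → prefix "vv" already present; 0 new (none)
Total nodes = 3 + 9 + 7 + 8 + 2 + 8 + 5 + 4 + 6 + 7 + 3 + 8 + 7 + 0 = 77

77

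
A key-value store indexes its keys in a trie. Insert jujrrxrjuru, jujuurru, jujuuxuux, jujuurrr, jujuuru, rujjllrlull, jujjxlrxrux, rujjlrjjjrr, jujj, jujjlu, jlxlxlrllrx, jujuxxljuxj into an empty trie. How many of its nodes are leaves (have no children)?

Leaves are exactly the stored words that no other stored word extends.
Those words: "jlxlxlrllrx", "jujjlu", "jujjxlrxrux", "jujrrxrjuru", "jujuurrr", "jujuurru", "jujuuru", "jujuuxuux", "jujuxxljuxj", "rujjllrlull", "rujjlrjjjrr"
Leaf count: 11

11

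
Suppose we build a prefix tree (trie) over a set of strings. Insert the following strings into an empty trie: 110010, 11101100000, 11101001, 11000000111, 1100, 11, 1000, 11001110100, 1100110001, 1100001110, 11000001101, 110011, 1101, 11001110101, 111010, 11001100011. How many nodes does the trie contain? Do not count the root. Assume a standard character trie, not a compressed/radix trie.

49

For each word, the new-node count is its length minus the longest prefix already in the trie:
  "110010" → 6 new (1, 1, 0, 0, 1, 0)
  "11101100000" → prefix "11" already present; 9 new (1, 0, 1, 1, 0, 0, 0, 0, 0)
  "11101001" → prefix "11101" already present; 3 new (0, 0, 1)
  "11000000111" → prefix "1100" already present; 7 new (0, 0, 0, 0, 1, 1, 1)
  "1100" → prefix "1100" already present; 0 new (none)
  "11" → prefix "11" already present; 0 new (none)
  "1000" → prefix "1" already present; 3 new (0, 0, 0)
  "11001110100" → prefix "11001" already present; 6 new (1, 1, 0, 1, 0, 0)
  "1100110001" → prefix "110011" already present; 4 new (0, 0, 0, 1)
  "1100001110" → prefix "110000" already present; 4 new (1, 1, 1, 0)
  "11000001101" → prefix "1100000" already present; 4 new (1, 1, 0, 1)
  "110011" → prefix "110011" already present; 0 new (none)
  "1101" → prefix "110" already present; 1 new (1)
  "11001110101" → prefix "1100111010" already present; 1 new (1)
  "111010" → prefix "111010" already present; 0 new (none)
  "11001100011" → prefix "1100110001" already present; 1 new (1)
Total nodes = 6 + 9 + 3 + 7 + 0 + 0 + 3 + 6 + 4 + 4 + 4 + 0 + 1 + 1 + 0 + 1 = 49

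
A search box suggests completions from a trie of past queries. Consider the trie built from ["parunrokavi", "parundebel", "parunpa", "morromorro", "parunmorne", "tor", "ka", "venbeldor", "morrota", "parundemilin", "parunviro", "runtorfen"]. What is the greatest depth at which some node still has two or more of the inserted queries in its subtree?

7

The deepest shared node is where two words last agree before diverging.
e.g. "parundebel" and "parundemilin" share the prefix "parunde" of length 7; no pair shares a longer one.
Longest shared-prefix length: 7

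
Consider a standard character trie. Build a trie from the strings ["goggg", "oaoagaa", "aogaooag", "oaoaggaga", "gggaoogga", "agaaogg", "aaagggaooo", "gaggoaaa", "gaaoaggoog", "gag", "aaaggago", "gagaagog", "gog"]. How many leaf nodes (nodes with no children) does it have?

A leaf is a node with no children — equivalently, the end of a word that is not a proper prefix of any other stored word.
Those words: "aaaggago", "aaagggaooo", "agaaogg", "aogaooag", "gaaoaggoog", "gagaagog", "gaggoaaa", "gggaoogga", "goggg", "oaoagaa", "oaoaggaga"
Leaf count: 11

11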